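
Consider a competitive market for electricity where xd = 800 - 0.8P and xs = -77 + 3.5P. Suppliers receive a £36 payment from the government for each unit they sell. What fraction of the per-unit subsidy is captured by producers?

Producer share = 8/43

Pre-subsidy: 800 - 0.8P = -77 + 3.5P gives P* = 8770/43, x* = 27384/43.
With the subsidy, sellers receive Ps = Pb + 36 for each unit, where Pb is the price buyers pay.
Supply in terms of Pb becomes xs = -77 + 3.5(Pb + 36) = 49 + 3.5Pb. Setting this equal to demand: 800 - 0.8Pb = 49 + 3.5Pb, so Pb = 7510/43.
Sellers receive Ps = 7510/43 + 36 = 9058/43; x' = 800 − 0.8·(7510/43) = 28392/43.
Buyers' price falls by P* − Pb = 8770/43 − 7510/43 = 1260/43; sellers' price rises by Ps − P* = 9058/43 − 8770/43 = 288/43.
So producers capture (288/43)/36 = 8/43 of each unit of subsidy.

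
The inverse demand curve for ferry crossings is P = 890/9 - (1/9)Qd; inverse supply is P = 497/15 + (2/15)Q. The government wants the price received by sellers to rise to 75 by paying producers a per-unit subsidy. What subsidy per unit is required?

At a seller price of 75, quantity supplied is -248.5 + 7.5·75 = 314.
Buyers absorb 314 only when they pay Pb = 890/9 − (1/9)·314 = 64.
s = Ps − Pb = 75 − 64 = 11.

Required subsidy s = 11 per unit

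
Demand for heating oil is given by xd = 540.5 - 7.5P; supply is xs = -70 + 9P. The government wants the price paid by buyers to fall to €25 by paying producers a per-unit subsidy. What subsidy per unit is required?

At a buyer price of 25, quantity demanded is 540.5 − 7.5·25 = 353.
Sellers supply 353 only when they receive Ps with -70 + 9·Ps = 353, i.e. Ps = 47.
s = Ps − Pb = 47 − 25 = 22.

Required subsidy s = €22 per unit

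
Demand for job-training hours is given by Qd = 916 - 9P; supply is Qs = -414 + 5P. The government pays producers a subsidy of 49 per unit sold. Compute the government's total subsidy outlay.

Pre-subsidy: 916 - 9P = -414 + 5P gives P* = 95, Q* = 61.
With the subsidy, sellers receive Ps = Pb + 49 for each unit, where Pb is the price buyers pay.
Supply in terms of Pb becomes Qs = -414 + 5(Pb + 49) = -169 + 5Pb. Setting this equal to demand: 916 - 9Pb = -169 + 5Pb, so Pb = 77.5.
Sellers receive Ps = 77.5 + 49 = 126.5; Q' = 916 − 9·77.5 = 218.5.
Government outlay = subsidy × quantity = 49 × 218.5 = 10706.5.

Government cost = 10706.5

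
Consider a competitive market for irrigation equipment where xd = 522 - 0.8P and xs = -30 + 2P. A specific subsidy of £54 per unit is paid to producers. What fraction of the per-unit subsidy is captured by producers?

Pre-subsidy: 522 - 0.8P = -30 + 2P gives P* = 1380/7, x* = 2550/7.
With the subsidy, sellers receive Ps = Pb + 54 for each unit, where Pb is the price buyers pay.
Supply in terms of Pb becomes xs = -30 + 2(Pb + 54) = 78 + 2Pb. Setting this equal to demand: 522 - 0.8Pb = 78 + 2Pb, so Pb = 1110/7.
Sellers receive Ps = 1110/7 + 54 = 1488/7; x' = 522 − 0.8·(1110/7) = 2766/7.
Buyers' price falls by P* − Pb = 1380/7 − 1110/7 = 270/7; sellers' price rises by Ps − P* = 1488/7 − 1380/7 = 108/7.
So producers capture (108/7)/54 = 2/7 of each unit of subsidy.

Producer share = 2/7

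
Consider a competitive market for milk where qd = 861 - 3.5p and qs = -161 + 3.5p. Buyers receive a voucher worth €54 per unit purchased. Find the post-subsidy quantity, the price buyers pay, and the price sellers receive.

Pre-subsidy: 861 - 3.5p = -161 + 3.5p gives p* = 146, q* = 350.
With the rebate, buyers effectively pay pb = ps − 54, where ps is the price sellers receive.
Demand in terms of ps becomes qd = 861 − 3.5(ps − 54) = 1050 - 3.5ps. Setting this equal to supply: 1050 - 3.5ps = -161 + 3.5ps, so ps = 173.
Buyers pay pb = 173 − 54 = 119; q' = -161 + 3.5·173 = 444.5.

q' = 444.5; buyers pay €119; sellers receive €173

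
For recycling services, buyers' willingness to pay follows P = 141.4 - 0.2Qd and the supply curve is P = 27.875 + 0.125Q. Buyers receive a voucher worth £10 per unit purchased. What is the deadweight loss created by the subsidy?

Deadweight loss = 2000/13

Pre-subsidy: 141.4 - 0.2Q = 27.875 + 0.125Q gives Q* = 4541/13 and P* = 930/13.
With the rebate, buyers effectively pay Pb = Ps − 10, where Ps is the price sellers receive.
On the curves, Pb = 141.4 - 0.2Q and Ps = 27.875 + 0.125Q; the wedge Ps − Pb = 10 gives 27.875 + 0.125Q − (141.4 - 0.2Q) = 10, so Q' = 4941/13.
Then Pb = 141.4 − 0.2·(4941/13) = 850/13 and Ps = 27.875 + 0.125·(4941/13) = 980/13.
The subsidy expands output by 4941/13 − 4541/13 = 400/13 past the efficient level; on those units the gap between marginal cost and willingness to pay runs from 0 up to 10.
DWL = ½ × 10 × 400/13 = 2000/13.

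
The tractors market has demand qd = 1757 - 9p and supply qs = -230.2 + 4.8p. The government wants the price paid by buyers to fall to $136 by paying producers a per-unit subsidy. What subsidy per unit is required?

At a buyer price of 136, quantity demanded is 1757 − 9·136 = 533.
Sellers supply 533 only when they receive ps with -230.2 + 4.8·ps = 533, i.e. ps = 159.
s = ps − pb = 159 − 136 = 23.

Required subsidy s = $23 per unit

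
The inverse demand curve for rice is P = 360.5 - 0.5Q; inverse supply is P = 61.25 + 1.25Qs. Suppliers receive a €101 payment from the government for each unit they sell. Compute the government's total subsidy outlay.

Government cost = 161701/7

Pre-subsidy: 360.5 - 0.5Q = 61.25 + 1.25Q gives Q* = 171 and P* = 275.
With the subsidy, sellers receive Ps = Pb + 101 for each unit, where Pb is the price buyers pay.
On the curves, Pb = 360.5 - 0.5Q and Ps = 61.25 + 1.25Q; the wedge Ps − Pb = 101 gives 61.25 + 1.25Q − (360.5 - 0.5Q) = 101, so Q' = 1601/7.
Then Pb = 360.5 − 0.5·(1601/7) = 1723/7 and Ps = 61.25 + 1.25·(1601/7) = 2430/7.
Government outlay = subsidy × quantity = 101 × 1601/7 = 161701/7.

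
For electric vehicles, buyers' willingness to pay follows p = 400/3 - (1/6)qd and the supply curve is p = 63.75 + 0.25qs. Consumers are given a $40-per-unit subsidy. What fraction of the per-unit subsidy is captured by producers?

Producer share = 0.6

Pre-subsidy: 400/3 - (1/6)q = 63.75 + 0.25q gives q* = 167 and p* = 105.5.
With the rebate, buyers effectively pay pb = ps − 40, where ps is the price sellers receive.
On the curves, pb = 400/3 - (1/6)q and ps = 63.75 + 0.25q; the wedge ps − pb = 40 gives 63.75 + 0.25q − (400/3 - (1/6)q) = 40, so q' = 263.
Then pb = 400/3 − (1/6)·263 = 89.5 and ps = 63.75 + 0.25·263 = 129.5.
Buyers' price falls by p* − pb = 105.5 − 89.5 = 16; sellers' price rises by ps − p* = 129.5 − 105.5 = 24.
So producers capture 24/40 = 0.6 of each unit of subsidy.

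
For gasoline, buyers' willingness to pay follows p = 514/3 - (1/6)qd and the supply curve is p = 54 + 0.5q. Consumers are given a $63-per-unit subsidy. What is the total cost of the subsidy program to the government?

Pre-subsidy: 514/3 - (1/6)q = 54 + 0.5q gives q* = 176 and p* = 142.
With the rebate, buyers effectively pay pb = ps − 63, where ps is the price sellers receive.
On the curves, pb = 514/3 - (1/6)q and ps = 54 + 0.5q; the wedge ps − pb = 63 gives 54 + 0.5q − (514/3 - (1/6)q) = 63, so q' = 270.5.
Then pb = 514/3 − (1/6)·270.5 = 126.25 and ps = 54 + 0.5·270.5 = 189.25.
Government outlay = subsidy × quantity = 63 × 270.5 = 17041.5.

Government cost = $17041.5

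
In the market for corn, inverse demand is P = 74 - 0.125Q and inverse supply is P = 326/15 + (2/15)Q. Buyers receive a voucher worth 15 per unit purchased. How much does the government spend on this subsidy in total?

Government cost = 121080/31

Pre-subsidy: 74 - 0.125Q = 326/15 + (2/15)Q gives Q* = 6272/31 and P* = 1510/31.
With the rebate, buyers effectively pay Pb = Ps − 15, where Ps is the price sellers receive.
On the curves, Pb = 74 - 0.125Q and Ps = 326/15 + (2/15)Q; the wedge Ps − Pb = 15 gives 326/15 + (2/15)Q − (74 - 0.125Q) = 15, so Q' = 8072/31.
Then Pb = 74 − 0.125·(8072/31) = 1285/31 and Ps = 326/15 + (2/15)·(8072/31) = 1750/31.
Government outlay = subsidy × quantity = 15 × 8072/31 = 121080/31.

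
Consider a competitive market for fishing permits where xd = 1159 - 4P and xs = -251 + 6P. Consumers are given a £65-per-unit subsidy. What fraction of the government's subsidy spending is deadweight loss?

Pre-subsidy: 1159 - 4P = -251 + 6P gives P* = 141, x* = 595.
With the rebate, buyers effectively pay Pb = Ps − 65, where Ps is the price sellers receive.
Demand in terms of Ps becomes xd = 1159 − 4(Ps − 65) = 1419 - 4Ps. Setting this equal to supply: 1419 - 4Ps = -251 + 6Ps, so Ps = 167.
Buyers pay Pb = 167 − 65 = 102; x' = -251 + 6·167 = 751.
ΔCS = ½(595 + 751)(141 − 102) = 26247; ΔPS = ½(595 + 751)(167 − 141) = 17498.
Government spending = 65 × 751 = 48815.
DWL = ½ × 65 × (751 − 595) = 5070; fraction = 5070 / 48815 = 78/751.

DWL / government spending = 78/751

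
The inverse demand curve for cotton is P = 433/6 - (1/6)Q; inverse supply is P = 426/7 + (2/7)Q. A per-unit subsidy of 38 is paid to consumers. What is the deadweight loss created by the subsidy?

Pre-subsidy: 433/6 - (1/6)Q = 426/7 + (2/7)Q gives Q* = 25 and P* = 68.
With the rebate, buyers effectively pay Pb = Ps − 38, where Ps is the price sellers receive.
On the curves, Pb = 433/6 - (1/6)Q and Ps = 426/7 + (2/7)Q; the wedge Ps − Pb = 38 gives 426/7 + (2/7)Q − (433/6 - (1/6)Q) = 38, so Q' = 109.
Then Pb = 433/6 − (1/6)·109 = 54 and Ps = 426/7 + (2/7)·109 = 92.
The subsidy expands output by 109 − 25 = 84 past the efficient level; on those units the gap between marginal cost and willingness to pay runs from 0 up to 38.
DWL = ½ × 38 × 84 = 1596.

Deadweight loss = 1596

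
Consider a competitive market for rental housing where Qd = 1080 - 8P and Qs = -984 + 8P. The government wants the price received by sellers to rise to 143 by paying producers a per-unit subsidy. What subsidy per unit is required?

Required subsidy s = 28 per unit

At a seller price of 143, quantity supplied is -984 + 8·143 = 160.
Buyers absorb 160 only when they pay Pb with 1080 − 8·Pb = 160, i.e. Pb = 115.
s = Ps − Pb = 143 − 115 = 28.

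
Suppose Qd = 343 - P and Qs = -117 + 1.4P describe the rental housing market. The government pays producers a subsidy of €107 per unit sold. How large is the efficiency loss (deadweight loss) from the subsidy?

Pre-subsidy: 343 - P = -117 + 1.4P gives P* = 575/3, Q* = 454/3.
With the subsidy, sellers receive Ps = Pb + 107 for each unit, where Pb is the price buyers pay.
Supply in terms of Pb becomes Qs = -117 + 1.4(Pb + 107) = 32.8 + 1.4Pb. Setting this equal to demand: 343 - Pb = 32.8 + 1.4Pb, so Pb = 129.25.
Sellers receive Ps = 129.25 + 107 = 236.25; Q' = 343 − 1·129.25 = 213.75.
The subsidy expands output by 213.75 − 454/3 = 749/12 past the efficient level; on those units the gap between marginal cost and willingness to pay runs from 0 up to 107.
DWL = ½ × 107 × 749/12 = 80143/24.

Deadweight loss = 80143/24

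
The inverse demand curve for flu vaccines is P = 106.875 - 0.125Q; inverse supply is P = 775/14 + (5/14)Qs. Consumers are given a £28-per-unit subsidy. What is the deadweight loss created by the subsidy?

Pre-subsidy: 106.875 - 0.125Q = 775/14 + (5/14)Q gives Q* = 2885/27 and P* = 2525/27.
With the rebate, buyers effectively pay Pb = Ps − 28, where Ps is the price sellers receive.
On the curves, Pb = 106.875 - 0.125Q and Ps = 775/14 + (5/14)Q; the wedge Ps − Pb = 28 gives 775/14 + (5/14)Q − (106.875 - 0.125Q) = 28, so Q' = 4453/27.
Then Pb = 106.875 − 0.125·(4453/27) = 2329/27 and Ps = 775/14 + (5/14)·(4453/27) = 3085/27.
The subsidy expands output by 4453/27 − 2885/27 = 1568/27 past the efficient level; on those units the gap between marginal cost and willingness to pay runs from 0 up to 28.
DWL = ½ × 28 × 1568/27 = 21952/27.

Deadweight loss = 21952/27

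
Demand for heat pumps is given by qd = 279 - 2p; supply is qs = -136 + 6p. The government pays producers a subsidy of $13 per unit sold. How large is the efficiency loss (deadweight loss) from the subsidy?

Pre-subsidy: 279 - 2p = -136 + 6p gives p* = 51.875, q* = 175.25.
With the subsidy, sellers receive ps = pb + 13 for each unit, where pb is the price buyers pay.
Supply in terms of pb becomes qs = -136 + 6(pb + 13) = -58 + 6pb. Setting this equal to demand: 279 - 2pb = -58 + 6pb, so pb = 42.125.
Sellers receive ps = 42.125 + 13 = 55.125; q' = 279 − 2·42.125 = 194.75.
The subsidy expands output by 194.75 − 175.25 = 19.5 past the efficient level; on those units the gap between marginal cost and willingness to pay runs from 0 up to 13.
DWL = ½ × 13 × 19.5 = 126.75.

Deadweight loss = $126.75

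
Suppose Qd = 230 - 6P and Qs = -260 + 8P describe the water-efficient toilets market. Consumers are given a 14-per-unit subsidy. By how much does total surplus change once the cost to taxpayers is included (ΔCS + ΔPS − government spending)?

Pre-subsidy: 230 - 6P = -260 + 8P gives P* = 35, Q* = 20.
With the rebate, buyers effectively pay Pb = Ps − 14, where Ps is the price sellers receive.
Demand in terms of Ps becomes Qd = 230 − 6(Ps − 14) = 314 - 6Ps. Setting this equal to supply: 314 - 6Ps = -260 + 8Ps, so Ps = 41.
Buyers pay Pb = 41 − 14 = 27; Q' = -260 + 8·41 = 68.
ΔCS = ½(20 + 68)(35 − 27) = 352; ΔPS = ½(20 + 68)(41 − 35) = 264.
Government spending = 14 × 68 = 952.
Net change = 352 + 264 − 952 = -336. The loss equals the DWL triangle ½·14·48.

Net change in total surplus = -336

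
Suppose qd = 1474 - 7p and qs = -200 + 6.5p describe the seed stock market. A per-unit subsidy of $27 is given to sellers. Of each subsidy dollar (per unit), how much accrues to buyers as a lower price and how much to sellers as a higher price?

Pre-subsidy: 1474 - 7p = -200 + 6.5p gives p* = 124, q* = 606.
With the subsidy, sellers receive ps = pb + 27 for each unit, where pb is the price buyers pay.
Supply in terms of pb becomes qs = -200 + 6.5(pb + 27) = -24.5 + 6.5pb. Setting this equal to demand: 1474 - 7pb = -24.5 + 6.5pb, so pb = 111.
Sellers receive ps = 111 + 27 = 138; q' = 1474 − 7·111 = 697.
Buyers' price falls by p* − pb = 124 − 111 = 13; sellers' price rises by ps − p* = 138 − 124 = 14.

Buyers gain $13 per unit; sellers gain $14 per unit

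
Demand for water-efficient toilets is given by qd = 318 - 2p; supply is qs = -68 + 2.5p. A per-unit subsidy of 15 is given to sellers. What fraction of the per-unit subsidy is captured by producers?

Producer share = 4/9

Pre-subsidy: 318 - 2p = -68 + 2.5p gives p* = 772/9, q* = 1318/9.
With the subsidy, sellers receive ps = pb + 15 for each unit, where pb is the price buyers pay.
Supply in terms of pb becomes qs = -68 + 2.5(pb + 15) = -30.5 + 2.5pb. Setting this equal to demand: 318 - 2pb = -30.5 + 2.5pb, so pb = 697/9.
Sellers receive ps = 697/9 + 15 = 832/9; q' = 318 − 2·(697/9) = 1468/9.
Buyers' price falls by p* − pb = 772/9 − 697/9 = 25/3; sellers' price rises by ps − p* = 832/9 − 772/9 = 20/3.
So producers capture (20/3)/15 = 4/9 of each unit of subsidy.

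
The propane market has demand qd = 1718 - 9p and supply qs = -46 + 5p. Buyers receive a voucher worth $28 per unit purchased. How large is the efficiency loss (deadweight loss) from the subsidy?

Pre-subsidy: 1718 - 9p = -46 + 5p gives p* = 126, q* = 584.
With the rebate, buyers effectively pay pb = ps − 28, where ps is the price sellers receive.
Demand in terms of ps becomes qd = 1718 − 9(ps − 28) = 1970 - 9ps. Setting this equal to supply: 1970 - 9ps = -46 + 5ps, so ps = 144.
Buyers pay pb = 144 − 28 = 116; q' = -46 + 5·144 = 674.
The subsidy expands output by 674 − 584 = 90 past the efficient level; on those units the gap between marginal cost and willingness to pay runs from 0 up to 28.
DWL = ½ × 28 × 90 = 1260.

Deadweight loss = $1260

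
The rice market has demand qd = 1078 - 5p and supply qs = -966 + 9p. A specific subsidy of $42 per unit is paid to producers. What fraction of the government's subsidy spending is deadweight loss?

DWL / government spending = 45/322

Pre-subsidy: 1078 - 5p = -966 + 9p gives p* = 146, q* = 348.
With the subsidy, sellers receive ps = pb + 42 for each unit, where pb is the price buyers pay.
Supply in terms of pb becomes qs = -966 + 9(pb + 42) = -588 + 9pb. Setting this equal to demand: 1078 - 5pb = -588 + 9pb, so pb = 119.
Sellers receive ps = 119 + 42 = 161; q' = 1078 − 5·119 = 483.
ΔCS = ½(348 + 483)(146 − 119) = 11218.5; ΔPS = ½(348 + 483)(161 − 146) = 6232.5.
Government spending = 42 × 483 = 20286.
DWL = ½ × 42 × (483 − 348) = 2835; fraction = 2835 / 20286 = 45/322.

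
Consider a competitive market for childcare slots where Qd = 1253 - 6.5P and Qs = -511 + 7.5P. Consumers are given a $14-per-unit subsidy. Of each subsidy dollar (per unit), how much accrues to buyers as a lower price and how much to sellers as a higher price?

Pre-subsidy: 1253 - 6.5P = -511 + 7.5P gives P* = 126, Q* = 434.
With the rebate, buyers effectively pay Pb = Ps − 14, where Ps is the price sellers receive.
Demand in terms of Ps becomes Qd = 1253 − 6.5(Ps − 14) = 1344 - 6.5Ps. Setting this equal to supply: 1344 - 6.5Ps = -511 + 7.5Ps, so Ps = 132.5.
Buyers pay Pb = 132.5 − 14 = 118.5; Q' = -511 + 7.5·132.5 = 482.75.
Buyers' price falls by P* − Pb = 126 − 118.5 = 7.5; sellers' price rises by Ps − P* = 132.5 − 126 = 6.5.

Buyers gain $7.5 per unit; sellers gain $6.5 per unit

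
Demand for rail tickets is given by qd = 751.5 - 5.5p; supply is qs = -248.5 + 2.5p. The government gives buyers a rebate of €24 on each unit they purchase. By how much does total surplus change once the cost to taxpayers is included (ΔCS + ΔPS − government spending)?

Net change in total surplus = -€495

Pre-subsidy: 751.5 - 5.5p = -248.5 + 2.5p gives p* = 125, q* = 64.
With the rebate, buyers effectively pay pb = ps − 24, where ps is the price sellers receive.
Demand in terms of ps becomes qd = 751.5 − 5.5(ps − 24) = 883.5 - 5.5ps. Setting this equal to supply: 883.5 - 5.5ps = -248.5 + 2.5ps, so ps = 141.5.
Buyers pay pb = 141.5 − 24 = 117.5; q' = -248.5 + 2.5·141.5 = 105.25.
ΔCS = ½(64 + 105.25)(125 − 117.5) = 634.6875; ΔPS = ½(64 + 105.25)(141.5 − 125) = 1396.3125.
Government spending = 24 × 105.25 = 2526.
Net change = 634.6875 + 1396.3125 − 2526 = -495. The loss equals the DWL triangle ½·24·41.25.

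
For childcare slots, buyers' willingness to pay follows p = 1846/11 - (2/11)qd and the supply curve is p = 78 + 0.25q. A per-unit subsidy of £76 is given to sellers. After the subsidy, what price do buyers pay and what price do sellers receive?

Pre-subsidy: 1846/11 - (2/11)q = 78 + 0.25q gives q* = 208 and p* = 130.
With the subsidy, sellers receive ps = pb + 76 for each unit, where pb is the price buyers pay.
On the curves, pb = 1846/11 - (2/11)q and ps = 78 + 0.25q; the wedge ps − pb = 76 gives 78 + 0.25q − (1846/11 - (2/11)q) = 76, so q' = 384.
Then pb = 1846/11 − (2/11)·384 = 98 and ps = 78 + 0.25·384 = 174.

Buyers pay £98; sellers receive £174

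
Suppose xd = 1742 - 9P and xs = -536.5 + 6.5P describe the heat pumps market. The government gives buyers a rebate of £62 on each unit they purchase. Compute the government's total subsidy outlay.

Government cost = £40486

Pre-subsidy: 1742 - 9P = -536.5 + 6.5P gives P* = 147, x* = 419.
With the rebate, buyers effectively pay Pb = Ps − 62, where Ps is the price sellers receive.
Demand in terms of Ps becomes xd = 1742 − 9(Ps − 62) = 2300 - 9Ps. Setting this equal to supply: 2300 - 9Ps = -536.5 + 6.5Ps, so Ps = 183.
Buyers pay Pb = 183 − 62 = 121; x' = -536.5 + 6.5·183 = 653.
Government outlay = subsidy × quantity = 62 × 653 = 40486.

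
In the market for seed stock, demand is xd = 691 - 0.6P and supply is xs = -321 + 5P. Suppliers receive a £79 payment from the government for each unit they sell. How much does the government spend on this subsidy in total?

Government cost = 1382263/28

Pre-subsidy: 691 - 0.6P = -321 + 5P gives P* = 1265/7, x* = 4078/7.
With the subsidy, sellers receive Ps = Pb + 79 for each unit, where Pb is the price buyers pay.
Supply in terms of Pb becomes xs = -321 + 5(Pb + 79) = 74 + 5Pb. Setting this equal to demand: 691 - 0.6Pb = 74 + 5Pb, so Pb = 3085/28.
Sellers receive Ps = 3085/28 + 79 = 5297/28; x' = 691 − 0.6·(3085/28) = 17497/28.
Government outlay = subsidy × quantity = 79 × 17497/28 = 1382263/28.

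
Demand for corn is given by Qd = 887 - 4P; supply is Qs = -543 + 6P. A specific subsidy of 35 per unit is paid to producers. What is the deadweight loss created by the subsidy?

Pre-subsidy: 887 - 4P = -543 + 6P gives P* = 143, Q* = 315.
With the subsidy, sellers receive Ps = Pb + 35 for each unit, where Pb is the price buyers pay.
Supply in terms of Pb becomes Qs = -543 + 6(Pb + 35) = -333 + 6Pb. Setting this equal to demand: 887 - 4Pb = -333 + 6Pb, so Pb = 122.
Sellers receive Ps = 122 + 35 = 157; Q' = 887 − 4·122 = 399.
The subsidy expands output by 399 − 315 = 84 past the efficient level; on those units the gap between marginal cost and willingness to pay runs from 0 up to 35.
DWL = ½ × 35 × 84 = 1470.

Deadweight loss = 1470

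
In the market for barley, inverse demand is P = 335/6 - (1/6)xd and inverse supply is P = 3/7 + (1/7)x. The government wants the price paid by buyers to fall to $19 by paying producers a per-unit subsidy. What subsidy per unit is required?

At a buyer price of 19, quantity demanded is 335 − 6·19 = 221.
Sellers supply 221 only when they receive Ps = 3/7 + (1/7)·221 = 32.
s = Ps − Pb = 32 − 19 = 13.

Required subsidy s = $13 per unit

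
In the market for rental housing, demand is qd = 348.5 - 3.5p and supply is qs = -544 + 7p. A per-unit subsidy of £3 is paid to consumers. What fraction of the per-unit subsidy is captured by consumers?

Pre-subsidy: 348.5 - 3.5p = -544 + 7p gives p* = 85, q* = 51.
With the rebate, buyers effectively pay pb = ps − 3, where ps is the price sellers receive.
Demand in terms of ps becomes qd = 348.5 − 3.5(ps − 3) = 359 - 3.5ps. Setting this equal to supply: 359 - 3.5ps = -544 + 7ps, so ps = 86.
Buyers pay pb = 86 − 3 = 83; q' = -544 + 7·86 = 58.
Buyers' price falls by p* − pb = 85 − 83 = 2; sellers' price rises by ps − p* = 86 − 85 = 1.
So consumers capture 2/3 = 2/3 of each unit of subsidy.

Consumer share = 2/3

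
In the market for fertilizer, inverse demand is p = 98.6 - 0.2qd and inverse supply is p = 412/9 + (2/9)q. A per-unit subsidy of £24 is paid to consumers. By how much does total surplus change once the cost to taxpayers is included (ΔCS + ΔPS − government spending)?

Pre-subsidy: 98.6 - 0.2q = 412/9 + (2/9)q gives q* = 2377/19 and p* = 1398/19.
With the rebate, buyers effectively pay pb = ps − 24, where ps is the price sellers receive.
On the curves, pb = 98.6 - 0.2q and ps = 412/9 + (2/9)q; the wedge ps − pb = 24 gives 412/9 + (2/9)q − (98.6 - 0.2q) = 24, so q' = 3457/19.
Then pb = 98.6 − 0.2·(3457/19) = 1182/19 and ps = 412/9 + (2/9)·(3457/19) = 1638/19.
ΔCS = ½(2377/19 + 3457/19)(1398/19 − 1182/19) = 630072/361; ΔPS = ½(2377/19 + 3457/19)(1638/19 − 1398/19) = 700080/361.
Government spending = 24 × 3457/19 = 82968/19.
Net change = 630072/361 + 700080/361 − 82968/19 = -12960/19. The loss equals the DWL triangle ½·24·1080/19.

Net change in total surplus = -12960/19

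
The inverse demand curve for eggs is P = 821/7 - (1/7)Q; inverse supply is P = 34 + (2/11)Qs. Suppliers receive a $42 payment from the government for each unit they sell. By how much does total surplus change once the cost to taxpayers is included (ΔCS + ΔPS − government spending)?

Pre-subsidy: 821/7 - (1/7)Q = 34 + (2/11)Q gives Q* = 256.52 and P* = 80.64.
With the subsidy, sellers receive Ps = Pb + 42 for each unit, where Pb is the price buyers pay.
On the curves, Pb = 821/7 - (1/7)Q and Ps = 34 + (2/11)Q; the wedge Ps − Pb = 42 gives 34 + (2/11)Q − (821/7 - (1/7)Q) = 42, so Q' = 385.88.
Then Pb = 821/7 − (1/7)·385.88 = 62.16 and Ps = 34 + (2/11)·385.88 = 104.16.
ΔCS = ½(256.52 + 385.88)(80.64 − 62.16) = 5935.776; ΔPS = ½(256.52 + 385.88)(104.16 − 80.64) = 7554.624.
Government spending = 42 × 385.88 = 16206.96.
Net change = 5935.776 + 7554.624 − 16206.96 = -2716.56. The loss equals the DWL triangle ½·42·129.36.

Net change in total surplus = -$2716.56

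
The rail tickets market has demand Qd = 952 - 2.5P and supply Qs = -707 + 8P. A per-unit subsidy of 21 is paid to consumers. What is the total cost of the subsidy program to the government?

Government cost = 12537

Pre-subsidy: 952 - 2.5P = -707 + 8P gives P* = 158, Q* = 557.
With the rebate, buyers effectively pay Pb = Ps − 21, where Ps is the price sellers receive.
Demand in terms of Ps becomes Qd = 952 − 2.5(Ps − 21) = 1004.5 - 2.5Ps. Setting this equal to supply: 1004.5 - 2.5Ps = -707 + 8Ps, so Ps = 163.
Buyers pay Pb = 163 − 21 = 142; Q' = -707 + 8·163 = 597.
Government outlay = subsidy × quantity = 21 × 597 = 12537.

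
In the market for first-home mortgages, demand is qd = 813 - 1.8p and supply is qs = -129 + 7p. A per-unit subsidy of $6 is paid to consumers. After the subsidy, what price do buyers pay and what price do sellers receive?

Pre-subsidy: 813 - 1.8p = -129 + 7p gives p* = 2355/22, q* = 13647/22.
With the rebate, buyers effectively pay pb = ps − 6, where ps is the price sellers receive.
Demand in terms of ps becomes qd = 813 − 1.8(ps − 6) = 823.8 - 1.8ps. Setting this equal to supply: 823.8 - 1.8ps = -129 + 7ps, so ps = 1191/11.
Buyers pay pb = 1191/11 − 6 = 1125/11; q' = -129 + 7·(1191/11) = 6918/11.

Buyers pay 1125/11; sellers receive 1191/11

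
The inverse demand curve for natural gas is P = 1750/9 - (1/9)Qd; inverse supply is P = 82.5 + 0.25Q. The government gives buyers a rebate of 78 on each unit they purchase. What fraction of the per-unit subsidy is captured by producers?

Producer share = 9/13

Pre-subsidy: 1750/9 - (1/9)Q = 82.5 + 0.25Q gives Q* = 310 and P* = 160.
With the rebate, buyers effectively pay Pb = Ps − 78, where Ps is the price sellers receive.
On the curves, Pb = 1750/9 - (1/9)Q and Ps = 82.5 + 0.25Q; the wedge Ps − Pb = 78 gives 82.5 + 0.25Q − (1750/9 - (1/9)Q) = 78, so Q' = 526.
Then Pb = 1750/9 − (1/9)·526 = 136 and Ps = 82.5 + 0.25·526 = 214.
Buyers' price falls by P* − Pb = 160 − 136 = 24; sellers' price rises by Ps − P* = 214 − 160 = 54.
So producers capture 54/78 = 9/13 of each unit of subsidy.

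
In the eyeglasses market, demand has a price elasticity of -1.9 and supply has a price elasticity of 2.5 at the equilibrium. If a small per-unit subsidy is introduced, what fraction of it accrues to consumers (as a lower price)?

For a small subsidy around the equilibrium, the benefit split depends on the relative slopes, which at a point are proportional to the elasticities.
Buyer share = εs/(εs + |εd|) = 2.5/(2.5 + 1.9) = 25/44; seller share = |εd|/(εs + |εd|) = 19/44.

Consumer share = 25/44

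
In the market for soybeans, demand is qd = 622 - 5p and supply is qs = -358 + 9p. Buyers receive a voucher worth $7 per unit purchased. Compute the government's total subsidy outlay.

Government cost = $2061.5

Pre-subsidy: 622 - 5p = -358 + 9p gives p* = 70, q* = 272.
With the rebate, buyers effectively pay pb = ps − 7, where ps is the price sellers receive.
Demand in terms of ps becomes qd = 622 − 5(ps − 7) = 657 - 5ps. Setting this equal to supply: 657 - 5ps = -358 + 9ps, so ps = 72.5.
Buyers pay pb = 72.5 − 7 = 65.5; q' = -358 + 9·72.5 = 294.5.
Government outlay = subsidy × quantity = 7 × 294.5 = 2061.5.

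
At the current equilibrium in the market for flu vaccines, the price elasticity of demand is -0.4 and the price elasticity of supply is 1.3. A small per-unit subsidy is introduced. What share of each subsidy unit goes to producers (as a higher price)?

Producer share = 4/17

For a small subsidy around the equilibrium, the benefit split depends on the relative slopes, which at a point are proportional to the elasticities.
Buyer share = εs/(εs + |εd|) = 1.3/(1.3 + 0.4) = 13/17; seller share = |εd|/(εs + |εd|) = 4/17.
So producers capture 4/17 of the subsidy.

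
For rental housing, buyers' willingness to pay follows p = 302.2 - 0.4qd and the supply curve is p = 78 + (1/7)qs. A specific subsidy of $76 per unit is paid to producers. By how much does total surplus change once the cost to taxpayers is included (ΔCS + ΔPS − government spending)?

Pre-subsidy: 302.2 - 0.4q = 78 + (1/7)q gives q* = 413 and p* = 137.
With the subsidy, sellers receive ps = pb + 76 for each unit, where pb is the price buyers pay.
On the curves, pb = 302.2 - 0.4q and ps = 78 + (1/7)q; the wedge ps − pb = 76 gives 78 + (1/7)q − (302.2 - 0.4q) = 76, so q' = 553.
Then pb = 302.2 − 0.4·553 = 81 and ps = 78 + (1/7)·553 = 157.
ΔCS = ½(413 + 553)(137 − 81) = 27048; ΔPS = ½(413 + 553)(157 − 137) = 9660.
Government spending = 76 × 553 = 42028.
Net change = 27048 + 9660 − 42028 = -5320. The loss equals the DWL triangle ½·76·140.

Net change in total surplus = -$5320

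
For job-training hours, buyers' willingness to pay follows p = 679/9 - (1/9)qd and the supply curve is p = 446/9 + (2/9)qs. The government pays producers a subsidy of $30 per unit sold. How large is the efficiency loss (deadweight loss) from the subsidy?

Deadweight loss = $1350

Pre-subsidy: 679/9 - (1/9)q = 446/9 + (2/9)q gives q* = 233/3 and p* = 1804/27.
With the subsidy, sellers receive ps = pb + 30 for each unit, where pb is the price buyers pay.
On the curves, pb = 679/9 - (1/9)q and ps = 446/9 + (2/9)q; the wedge ps − pb = 30 gives 446/9 + (2/9)q − (679/9 - (1/9)q) = 30, so q' = 503/3.
Then pb = 679/9 − (1/9)·(503/3) = 1534/27 and ps = 446/9 + (2/9)·(503/3) = 2344/27.
The subsidy expands output by 503/3 − 233/3 = 90 past the efficient level; on those units the gap between marginal cost and willingness to pay runs from 0 up to 30.
DWL = ½ × 30 × 90 = 1350.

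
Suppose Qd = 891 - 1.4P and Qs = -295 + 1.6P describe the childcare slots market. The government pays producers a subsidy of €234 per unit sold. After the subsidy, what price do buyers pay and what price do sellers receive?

Pre-subsidy: 891 - 1.4P = -295 + 1.6P gives P* = 1186/3, Q* = 5063/15.
With the subsidy, sellers receive Ps = Pb + 234 for each unit, where Pb is the price buyers pay.
Supply in terms of Pb becomes Qs = -295 + 1.6(Pb + 234) = 79.4 + 1.6Pb. Setting this equal to demand: 891 - 1.4Pb = 79.4 + 1.6Pb, so Pb = 4058/15.
Sellers receive Ps = 4058/15 + 234 = 7568/15; Q' = 891 − 1.4·(4058/15) = 38419/75.

Buyers pay 4058/15; sellers receive 7568/15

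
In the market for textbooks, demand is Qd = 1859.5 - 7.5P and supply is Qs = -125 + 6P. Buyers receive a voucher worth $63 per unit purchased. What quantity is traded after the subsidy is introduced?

Pre-subsidy: 1859.5 - 7.5P = -125 + 6P gives P* = 147, Q* = 757.
With the rebate, buyers effectively pay Pb = Ps − 63, where Ps is the price sellers receive.
Demand in terms of Ps becomes Qd = 1859.5 − 7.5(Ps − 63) = 2332 - 7.5Ps. Setting this equal to supply: 2332 - 7.5Ps = -125 + 6Ps, so Ps = 182.
Buyers pay Pb = 182 − 63 = 119; Q' = -125 + 6·182 = 967.

Q' = 967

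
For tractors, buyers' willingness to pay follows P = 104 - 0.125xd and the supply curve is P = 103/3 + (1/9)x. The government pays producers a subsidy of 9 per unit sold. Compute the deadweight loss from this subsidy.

Deadweight loss = 2916/17

Pre-subsidy: 104 - 0.125x = 103/3 + (1/9)x gives x* = 5016/17 and P* = 1141/17.
With the subsidy, sellers receive Ps = Pb + 9 for each unit, where Pb is the price buyers pay.
On the curves, Pb = 104 - 0.125x and Ps = 103/3 + (1/9)x; the wedge Ps − Pb = 9 gives 103/3 + (1/9)x − (104 - 0.125x) = 9, so x' = 5664/17.
Then Pb = 104 − 0.125·(5664/17) = 1060/17 and Ps = 103/3 + (1/9)·(5664/17) = 1213/17.
The subsidy expands output by 5664/17 − 5016/17 = 648/17 past the efficient level; on those units the gap between marginal cost and willingness to pay runs from 0 up to 9.
DWL = ½ × 9 × 648/17 = 2916/17.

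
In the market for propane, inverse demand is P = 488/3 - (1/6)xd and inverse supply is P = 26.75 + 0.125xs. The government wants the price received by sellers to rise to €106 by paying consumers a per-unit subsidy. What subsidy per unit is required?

Required subsidy s = €49 per unit

At a seller price of 106, quantity supplied is -214 + 8·106 = 634.
Buyers absorb 634 only when they pay Pb = 488/3 − (1/6)·634 = 57.
s = Ps − Pb = 106 − 57 = 49.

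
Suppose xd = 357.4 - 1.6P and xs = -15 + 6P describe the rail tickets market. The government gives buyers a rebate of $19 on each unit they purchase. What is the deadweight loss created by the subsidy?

Pre-subsidy: 357.4 - 1.6P = -15 + 6P gives P* = 49, x* = 279.
With the rebate, buyers effectively pay Pb = Ps − 19, where Ps is the price sellers receive.
Demand in terms of Ps becomes xd = 357.4 − 1.6(Ps − 19) = 387.8 - 1.6Ps. Setting this equal to supply: 387.8 - 1.6Ps = -15 + 6Ps, so Ps = 53.
Buyers pay Pb = 53 − 19 = 34; x' = -15 + 6·53 = 303.
The subsidy expands output by 303 − 279 = 24 past the efficient level; on those units the gap between marginal cost and willingness to pay runs from 0 up to 19.
DWL = ½ × 19 × 24 = 228.

Deadweight loss = $228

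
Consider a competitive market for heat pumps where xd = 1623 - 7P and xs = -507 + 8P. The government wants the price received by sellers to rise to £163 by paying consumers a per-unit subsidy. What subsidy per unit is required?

At a seller price of 163, quantity supplied is -507 + 8·163 = 797.
Buyers absorb 797 only when they pay Pb with 1623 − 7·Pb = 797, i.e. Pb = 118.
s = Ps − Pb = 163 − 118 = 45.

Required subsidy s = £45 per unit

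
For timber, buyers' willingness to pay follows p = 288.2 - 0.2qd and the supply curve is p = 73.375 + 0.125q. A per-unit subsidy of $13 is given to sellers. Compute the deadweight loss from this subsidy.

Deadweight loss = $260

Pre-subsidy: 288.2 - 0.2q = 73.375 + 0.125q gives q* = 661 and p* = 156.
With the subsidy, sellers receive ps = pb + 13 for each unit, where pb is the price buyers pay.
On the curves, pb = 288.2 - 0.2q and ps = 73.375 + 0.125q; the wedge ps − pb = 13 gives 73.375 + 0.125q − (288.2 - 0.2q) = 13, so q' = 701.
Then pb = 288.2 − 0.2·701 = 148 and ps = 73.375 + 0.125·701 = 161.
The subsidy expands output by 701 − 661 = 40 past the efficient level; on those units the gap between marginal cost and willingness to pay runs from 0 up to 13.
DWL = ½ × 13 × 40 = 260.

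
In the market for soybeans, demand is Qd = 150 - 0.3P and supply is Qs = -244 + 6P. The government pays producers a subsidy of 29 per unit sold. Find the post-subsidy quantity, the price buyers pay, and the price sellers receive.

Q' = 2930/21; buyers pay 2200/63; sellers receive 4027/63

Pre-subsidy: 150 - 0.3P = -244 + 6P gives P* = 3940/63, Q* = 2756/21.
With the subsidy, sellers receive Ps = Pb + 29 for each unit, where Pb is the price buyers pay.
Supply in terms of Pb becomes Qs = -244 + 6(Pb + 29) = -70 + 6Pb. Setting this equal to demand: 150 - 0.3Pb = -70 + 6Pb, so Pb = 2200/63.
Sellers receive Ps = 2200/63 + 29 = 4027/63; Q' = 150 − 0.3·(2200/63) = 2930/21.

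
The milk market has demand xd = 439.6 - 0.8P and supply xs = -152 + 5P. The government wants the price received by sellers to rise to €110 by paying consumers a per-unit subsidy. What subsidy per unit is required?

At a seller price of 110, quantity supplied is -152 + 5·110 = 398.
Buyers absorb 398 only when they pay Pb with 439.6 − 0.8·Pb = 398, i.e. Pb = 52.
s = Ps − Pb = 110 − 52 = 58.

Required subsidy s = €58 per unit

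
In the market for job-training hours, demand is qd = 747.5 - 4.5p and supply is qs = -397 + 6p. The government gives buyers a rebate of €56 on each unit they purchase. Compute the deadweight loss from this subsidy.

Pre-subsidy: 747.5 - 4.5p = -397 + 6p gives p* = 109, q* = 257.
With the rebate, buyers effectively pay pb = ps − 56, where ps is the price sellers receive.
Demand in terms of ps becomes qd = 747.5 − 4.5(ps − 56) = 999.5 - 4.5ps. Setting this equal to supply: 999.5 - 4.5ps = -397 + 6ps, so ps = 133.
Buyers pay pb = 133 − 56 = 77; q' = -397 + 6·133 = 401.
The subsidy expands output by 401 − 257 = 144 past the efficient level; on those units the gap between marginal cost and willingness to pay runs from 0 up to 56.
DWL = ½ × 56 × 144 = 4032.

Deadweight loss = €4032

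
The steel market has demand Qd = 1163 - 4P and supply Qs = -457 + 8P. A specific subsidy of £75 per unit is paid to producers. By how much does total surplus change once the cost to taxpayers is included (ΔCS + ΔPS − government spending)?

Net change in total surplus = -£7500

Pre-subsidy: 1163 - 4P = -457 + 8P gives P* = 135, Q* = 623.
With the subsidy, sellers receive Ps = Pb + 75 for each unit, where Pb is the price buyers pay.
Supply in terms of Pb becomes Qs = -457 + 8(Pb + 75) = 143 + 8Pb. Setting this equal to demand: 1163 - 4Pb = 143 + 8Pb, so Pb = 85.
Sellers receive Ps = 85 + 75 = 160; Q' = 1163 − 4·85 = 823.
ΔCS = ½(623 + 823)(135 − 85) = 36150; ΔPS = ½(623 + 823)(160 − 135) = 18075.
Government spending = 75 × 823 = 61725.
Net change = 36150 + 18075 − 61725 = -7500. The loss equals the DWL triangle ½·75·200.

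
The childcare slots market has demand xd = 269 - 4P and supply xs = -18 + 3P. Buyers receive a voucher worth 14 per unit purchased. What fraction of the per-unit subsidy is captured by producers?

Producer share = 4/7

Pre-subsidy: 269 - 4P = -18 + 3P gives P* = 41, x* = 105.
With the rebate, buyers effectively pay Pb = Ps − 14, where Ps is the price sellers receive.
Demand in terms of Ps becomes xd = 269 − 4(Ps − 14) = 325 - 4Ps. Setting this equal to supply: 325 - 4Ps = -18 + 3Ps, so Ps = 49.
Buyers pay Pb = 49 − 14 = 35; x' = -18 + 3·49 = 129.
Buyers' price falls by P* − Pb = 41 − 35 = 6; sellers' price rises by Ps − P* = 49 − 41 = 8.
So producers capture 8/14 = 4/7 of each unit of subsidy.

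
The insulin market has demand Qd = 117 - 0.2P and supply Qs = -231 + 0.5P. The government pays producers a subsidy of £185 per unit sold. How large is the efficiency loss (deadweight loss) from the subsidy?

Deadweight loss = 34225/14

Pre-subsidy: 117 - 0.2P = -231 + 0.5P gives P* = 3480/7, Q* = 123/7.
With the subsidy, sellers receive Ps = Pb + 185 for each unit, where Pb is the price buyers pay.
Supply in terms of Pb becomes Qs = -231 + 0.5(Pb + 185) = -138.5 + 0.5Pb. Setting this equal to demand: 117 - 0.2Pb = -138.5 + 0.5Pb, so Pb = 365.
Sellers receive Ps = 365 + 185 = 550; Q' = 117 − 0.2·365 = 44.
The subsidy expands output by 44 − 123/7 = 185/7 past the efficient level; on those units the gap between marginal cost and willingness to pay runs from 0 up to 185.
DWL = ½ × 185 × 185/7 = 34225/14.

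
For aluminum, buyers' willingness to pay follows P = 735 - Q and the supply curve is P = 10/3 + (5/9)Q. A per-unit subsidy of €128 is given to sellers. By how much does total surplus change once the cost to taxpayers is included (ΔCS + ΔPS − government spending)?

Net change in total surplus = -36864/7

Pre-subsidy: 735 - Q = 10/3 + (5/9)Q gives Q* = 6585/14 and P* = 3705/14.
With the subsidy, sellers receive Ps = Pb + 128 for each unit, where Pb is the price buyers pay.
On the curves, Pb = 735 - Q and Ps = 10/3 + (5/9)Q; the wedge Ps − Pb = 128 gives 10/3 + (5/9)Q − (735 - Q) = 128, so Q' = 7737/14.
Then Pb = 735 − 1·(7737/14) = 2553/14 and Ps = 10/3 + (5/9)·(7737/14) = 4345/14.
ΔCS = ½(6585/14 + 7737/14)(3705/14 − 2553/14) = 294624/7; ΔPS = ½(6585/14 + 7737/14)(4345/14 − 3705/14) = 163680/7.
Government spending = 128 × 7737/14 = 495168/7.
Net change = 294624/7 + 163680/7 − 495168/7 = -36864/7. The loss equals the DWL triangle ½·128·576/7.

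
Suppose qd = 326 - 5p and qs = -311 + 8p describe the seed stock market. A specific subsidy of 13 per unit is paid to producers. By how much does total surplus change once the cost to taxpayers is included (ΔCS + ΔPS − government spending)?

Net change in total surplus = -260

Pre-subsidy: 326 - 5p = -311 + 8p gives p* = 49, q* = 81.
With the subsidy, sellers receive ps = pb + 13 for each unit, where pb is the price buyers pay.
Supply in terms of pb becomes qs = -311 + 8(pb + 13) = -207 + 8pb. Setting this equal to demand: 326 - 5pb = -207 + 8pb, so pb = 41.
Sellers receive ps = 41 + 13 = 54; q' = 326 − 5·41 = 121.
ΔCS = ½(81 + 121)(49 − 41) = 808; ΔPS = ½(81 + 121)(54 − 49) = 505.
Government spending = 13 × 121 = 1573.
Net change = 808 + 505 − 1573 = -260. The loss equals the DWL triangle ½·13·40.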